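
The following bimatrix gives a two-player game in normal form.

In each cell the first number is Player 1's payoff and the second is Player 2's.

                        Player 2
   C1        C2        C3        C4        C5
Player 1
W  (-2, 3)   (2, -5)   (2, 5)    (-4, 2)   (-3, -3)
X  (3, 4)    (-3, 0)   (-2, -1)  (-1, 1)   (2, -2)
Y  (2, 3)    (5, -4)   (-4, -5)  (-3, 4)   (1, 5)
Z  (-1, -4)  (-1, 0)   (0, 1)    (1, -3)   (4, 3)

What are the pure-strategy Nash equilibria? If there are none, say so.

(W, C3); (X, C1); (Z, C5)

For each strategy profile, look for a profitable unilateral deviation.
(W, C1): Player 1 can switch to X (-2 → 3). Not NE.
(W, C2): Player 1 can switch to Y (2 → 5). Not NE.
(W, C3): Player 1 gets 2, best alternative 0; Player 2 gets 5, best alternative 3. No profitable deviation — NE.
(W, C4): Player 1 can switch to X (-4 → -1). Not NE.
(W, C5): Player 1 can switch to X (-3 → 2). Not NE.
(X, C1): Player 1 gets 3, best alternative 2; Player 2 gets 4, best alternative 1. No profitable deviation — NE.
(X, C2): Player 1 can switch to W (-3 → 2). Not NE.
(X, C3): Player 1 can switch to W (-2 → 2). Not NE.
(X, C4): Player 1 can switch to Z (-1 → 1). Not NE.
(X, C5): Player 1 can switch to Z (2 → 4). Not NE.
(Y, C1): Player 1 can switch to X (2 → 3). Not NE.
(Y, C2): Player 2 can switch to C1 (-4 → 3). Not NE.
(Y, C3): Player 1 can switch to W (-4 → 2). Not NE.
(Y, C4): Player 1 can switch to X (-3 → -1). Not NE.
(Z, C5): Player 1 gets 4, best alternative 2; Player 2 gets 3, best alternative 1. No profitable deviation — NE.
(The remaining 5 profiles each have a profitable deviation by the same check.)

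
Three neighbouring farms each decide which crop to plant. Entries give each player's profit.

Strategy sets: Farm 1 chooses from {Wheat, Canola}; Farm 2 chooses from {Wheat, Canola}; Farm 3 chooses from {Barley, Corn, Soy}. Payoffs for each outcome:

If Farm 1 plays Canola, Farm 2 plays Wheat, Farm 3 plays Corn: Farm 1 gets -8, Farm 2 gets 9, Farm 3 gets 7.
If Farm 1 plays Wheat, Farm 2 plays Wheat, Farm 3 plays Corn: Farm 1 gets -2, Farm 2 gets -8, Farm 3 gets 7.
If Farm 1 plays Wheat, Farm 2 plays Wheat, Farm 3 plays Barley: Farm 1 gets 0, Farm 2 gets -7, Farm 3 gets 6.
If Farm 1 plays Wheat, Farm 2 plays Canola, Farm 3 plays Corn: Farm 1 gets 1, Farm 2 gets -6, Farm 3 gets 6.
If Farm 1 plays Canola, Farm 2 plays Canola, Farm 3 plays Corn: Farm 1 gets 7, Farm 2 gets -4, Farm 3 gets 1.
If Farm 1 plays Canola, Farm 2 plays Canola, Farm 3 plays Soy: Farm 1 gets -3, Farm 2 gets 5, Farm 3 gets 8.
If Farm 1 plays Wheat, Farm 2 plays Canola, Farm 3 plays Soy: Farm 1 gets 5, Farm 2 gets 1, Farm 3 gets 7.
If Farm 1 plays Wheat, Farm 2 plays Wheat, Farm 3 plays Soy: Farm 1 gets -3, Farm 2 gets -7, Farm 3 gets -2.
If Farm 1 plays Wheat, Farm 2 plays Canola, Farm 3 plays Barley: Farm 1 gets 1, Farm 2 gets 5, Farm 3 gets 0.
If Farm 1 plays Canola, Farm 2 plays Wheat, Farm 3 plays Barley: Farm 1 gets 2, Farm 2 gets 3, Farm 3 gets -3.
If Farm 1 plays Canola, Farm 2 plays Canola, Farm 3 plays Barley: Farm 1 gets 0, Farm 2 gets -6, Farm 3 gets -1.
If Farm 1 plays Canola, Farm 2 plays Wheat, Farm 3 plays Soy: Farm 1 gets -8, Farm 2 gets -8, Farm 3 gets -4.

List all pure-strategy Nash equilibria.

The unique pure-strategy Nash equilibrium is (Wheat, Canola, Soy).

(Wheat, Wheat, Barley): Farm 1 can switch to Canola (0 → 2). Not NE.
(Wheat, Wheat, Corn): Farm 2 can switch to Canola (-8 → -6). Not NE.
(Wheat, Wheat, Soy): Farm 2 can switch to Canola (-7 → 1). Not NE.
(Wheat, Canola, Barley): Farm 3 can switch to Corn (0 → 6). Not NE.
(Wheat, Canola, Corn): Farm 1 can switch to Canola (1 → 7). Not NE.
(Wheat, Canola, Soy): Farm 1 gets 5, best alternative -3; Farm 2 gets 1, best alternative -7; Farm 3 gets 7, best alternative 6. No profitable deviation — NE.
(Canola, Wheat, Barley): Farm 3 can switch to Corn (-3 → 7). Not NE.
(Canola, Wheat, Corn): Farm 1 can switch to Wheat (-8 → -2). Not NE.
(Canola, Wheat, Soy): Farm 1 can switch to Wheat (-8 → -3). Not NE.
(The remaining 3 profiles each have a profitable deviation by the same check.)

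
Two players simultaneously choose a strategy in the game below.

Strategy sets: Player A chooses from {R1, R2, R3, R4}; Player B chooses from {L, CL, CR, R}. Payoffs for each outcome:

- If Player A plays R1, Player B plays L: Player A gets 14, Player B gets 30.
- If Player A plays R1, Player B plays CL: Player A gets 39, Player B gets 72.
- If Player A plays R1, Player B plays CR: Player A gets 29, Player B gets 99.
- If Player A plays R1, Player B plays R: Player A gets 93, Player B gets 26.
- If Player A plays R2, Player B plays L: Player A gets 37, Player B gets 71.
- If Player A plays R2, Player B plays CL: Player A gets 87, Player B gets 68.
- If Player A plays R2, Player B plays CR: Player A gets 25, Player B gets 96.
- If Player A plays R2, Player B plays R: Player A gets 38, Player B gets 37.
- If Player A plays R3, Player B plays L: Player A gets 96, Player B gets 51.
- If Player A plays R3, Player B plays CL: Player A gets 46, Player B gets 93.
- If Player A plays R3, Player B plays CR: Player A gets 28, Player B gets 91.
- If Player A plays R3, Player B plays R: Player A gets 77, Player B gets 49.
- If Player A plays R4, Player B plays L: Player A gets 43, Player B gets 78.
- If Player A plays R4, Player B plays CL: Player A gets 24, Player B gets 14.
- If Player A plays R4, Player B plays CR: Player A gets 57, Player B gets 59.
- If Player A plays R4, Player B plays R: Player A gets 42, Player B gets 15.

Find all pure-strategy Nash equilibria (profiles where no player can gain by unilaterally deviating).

Player A against L: payoffs 14, 37, 96, 43 → best response R3.
Player A against CL: payoffs 39, 87, 46, 24 → best response R2.
Player A against CR: payoffs 29, 25, 28, 57 → best response R4.
Player A against R: payoffs 93, 38, 77, 42 → best response R1.
Player B against R1: payoffs 30, 72, 99, 26 → best response CR.
Player B against R2: payoffs 71, 68, 96, 37 → best response CR.
Player B against R3: payoffs 51, 93, 91, 49 → best response CL.
Player B against R4: payoffs 78, 14, 59, 15 → best response L.
No profile is a mutual best response for all players.

none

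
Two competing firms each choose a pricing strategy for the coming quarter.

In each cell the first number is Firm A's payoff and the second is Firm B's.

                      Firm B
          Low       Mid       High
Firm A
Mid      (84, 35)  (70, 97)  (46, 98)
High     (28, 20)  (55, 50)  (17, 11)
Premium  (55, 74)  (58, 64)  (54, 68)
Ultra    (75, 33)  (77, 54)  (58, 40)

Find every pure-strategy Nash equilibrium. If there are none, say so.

The unique pure-strategy Nash equilibrium is (Ultra, Mid).

For each player, find the best response to each opponent profile; mutual best responses are the pure NE.
Firm A against Low: payoffs 84, 28, 55, 75 → best response Mid.
Firm A against Mid: payoffs 70, 55, 58, 77 → best response Ultra.
Firm A against High: payoffs 46, 17, 54, 58 → best response Ultra.
Firm B against Mid: payoffs 35, 97, 98 → best response High.
Firm B against High: payoffs 20, 50, 11 → best response Mid.
Firm B against Premium: payoffs 74, 64, 68 → best response Low.
Firm B against Ultra: payoffs 33, 54, 40 → best response Mid.
Mutual best responses: (Ultra, Mid).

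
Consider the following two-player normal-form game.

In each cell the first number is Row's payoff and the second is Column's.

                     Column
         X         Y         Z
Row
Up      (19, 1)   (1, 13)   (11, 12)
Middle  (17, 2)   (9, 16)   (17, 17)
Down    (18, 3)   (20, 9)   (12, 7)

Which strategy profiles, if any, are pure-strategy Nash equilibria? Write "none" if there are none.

(Middle, Z) and (Down, Y)

For each player, find the best response to each opponent profile; mutual best responses are the pure NE.
Row against X: payoffs 19, 17, 18 → best response Up.
Row against Y: payoffs 1, 9, 20 → best response Down.
Row against Z: payoffs 11, 17, 12 → best response Middle.
Column against Up: payoffs 1, 13, 12 → best response Y.
Column against Middle: payoffs 2, 16, 17 → best response Z.
Column against Down: payoffs 3, 9, 7 → best response Y.
Mutual best responses: (Middle, Z); (Down, Y).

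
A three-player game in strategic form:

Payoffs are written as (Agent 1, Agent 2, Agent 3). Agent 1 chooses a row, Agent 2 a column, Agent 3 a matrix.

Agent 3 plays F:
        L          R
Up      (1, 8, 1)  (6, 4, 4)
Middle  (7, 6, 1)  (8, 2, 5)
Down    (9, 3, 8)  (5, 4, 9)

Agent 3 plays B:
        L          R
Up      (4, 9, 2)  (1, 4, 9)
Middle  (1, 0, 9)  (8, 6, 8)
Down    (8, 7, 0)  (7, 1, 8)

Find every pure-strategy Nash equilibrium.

Agent 1 against (L, F): payoffs 1, 7, 9 → best response Down.
Agent 1 against (L, B): payoffs 4, 1, 8 → best response Down.
Agent 1 against (R, F): payoffs 6, 8, 5 → best response Middle.
Agent 1 against (R, B): payoffs 1, 8, 7 → best response Middle.
Agent 2 against (Up, F): payoffs 8, 4 → best response L.
Agent 2 against (Up, B): payoffs 9, 4 → best response L.
Agent 2 against (Middle, F): payoffs 6, 2 → best response L.
Agent 2 against (Middle, B): payoffs 0, 6 → best response R.
Agent 2 against (Down, F): payoffs 3, 4 → best response R.
Agent 2 against (Down, B): payoffs 7, 1 → best response L.
Agent 3 against (Up, L): payoffs 1, 2 → best response B.
Agent 3 against (Up, R): payoffs 4, 9 → best response B.
Agent 3 against (Middle, L): payoffs 1, 9 → best response B.
Agent 3 against (Middle, R): payoffs 5, 8 → best response B.
Agent 3 against (Down, L): payoffs 8, 0 → best response F.
Agent 3 against (Down, R): payoffs 9, 8 → best response F.
Mutual best responses: (Middle, R, B).

(Middle, R, B)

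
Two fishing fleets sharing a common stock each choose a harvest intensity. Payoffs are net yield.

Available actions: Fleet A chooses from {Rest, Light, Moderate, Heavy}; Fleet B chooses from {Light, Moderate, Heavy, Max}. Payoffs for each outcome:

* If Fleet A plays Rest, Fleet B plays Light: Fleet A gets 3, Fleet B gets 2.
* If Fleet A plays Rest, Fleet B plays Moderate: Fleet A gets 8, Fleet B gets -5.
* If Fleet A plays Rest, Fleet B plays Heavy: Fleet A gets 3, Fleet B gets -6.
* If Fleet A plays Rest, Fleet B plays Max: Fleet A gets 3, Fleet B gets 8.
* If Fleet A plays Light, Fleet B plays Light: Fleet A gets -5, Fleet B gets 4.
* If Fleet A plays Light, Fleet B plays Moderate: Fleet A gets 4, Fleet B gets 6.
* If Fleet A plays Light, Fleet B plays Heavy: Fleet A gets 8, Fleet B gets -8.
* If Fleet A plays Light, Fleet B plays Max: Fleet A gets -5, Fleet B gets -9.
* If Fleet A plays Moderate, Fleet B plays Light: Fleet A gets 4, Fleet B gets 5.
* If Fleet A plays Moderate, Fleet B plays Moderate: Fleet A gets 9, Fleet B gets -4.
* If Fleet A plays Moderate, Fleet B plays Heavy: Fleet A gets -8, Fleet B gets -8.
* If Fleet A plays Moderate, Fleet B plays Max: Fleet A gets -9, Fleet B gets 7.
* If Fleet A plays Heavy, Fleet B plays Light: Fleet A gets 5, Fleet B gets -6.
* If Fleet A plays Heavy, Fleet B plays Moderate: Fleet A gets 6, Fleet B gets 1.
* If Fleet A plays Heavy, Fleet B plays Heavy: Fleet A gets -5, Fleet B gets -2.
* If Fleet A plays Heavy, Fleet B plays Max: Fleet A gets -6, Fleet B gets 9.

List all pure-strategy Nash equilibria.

(Rest, Max)

Mark each player's best response to every combination of opponents' strategies; a profile where every player is best-responding is a pure Nash equilibrium.
Fleet A against Light: payoffs 3, -5, 4, 5 → best response Heavy.
Fleet A against Moderate: payoffs 8, 4, 9, 6 → best response Moderate.
Fleet A against Heavy: payoffs 3, 8, -8, -5 → best response Light.
Fleet A against Max: payoffs 3, -5, -9, -6 → best response Rest.
Fleet B against Rest: payoffs 2, -5, -6, 8 → best response Max.
Fleet B against Light: payoffs 4, 6, -8, -9 → best response Moderate.
Fleet B against Moderate: payoffs 5, -4, -8, 7 → best response Max.
Fleet B against Heavy: payoffs -6, 1, -2, 9 → best response Max.
Mutual best responses: (Rest, Max).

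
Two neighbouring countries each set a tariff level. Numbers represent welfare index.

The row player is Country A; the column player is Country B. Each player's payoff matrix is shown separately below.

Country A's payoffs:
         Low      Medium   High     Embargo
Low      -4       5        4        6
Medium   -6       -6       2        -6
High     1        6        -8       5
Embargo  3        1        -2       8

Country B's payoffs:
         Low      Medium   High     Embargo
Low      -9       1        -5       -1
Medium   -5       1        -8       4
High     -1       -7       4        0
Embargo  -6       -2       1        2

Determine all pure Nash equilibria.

Pure NE: (Embargo, Embargo)

For each strategy profile, look for a profitable unilateral deviation.
(Low, Low): Country A can switch to High (-4 → 1). Not NE.
(Low, Medium): Country A can switch to High (5 → 6). Not NE.
(Low, High): Country B can switch to Medium (-5 → 1). Not NE.
(Low, Embargo): Country A can switch to Embargo (6 → 8). Not NE.
(Medium, Low): Country A can switch to Low (-6 → -4). Not NE.
(Medium, Medium): Country A can switch to Low (-6 → 5). Not NE.
(Embargo, Embargo): Country A gets 8, best alternative 6; Country B gets 2, best alternative 1. No profitable deviation — NE.
(The remaining 9 profiles each have a profitable deviation by the same check.)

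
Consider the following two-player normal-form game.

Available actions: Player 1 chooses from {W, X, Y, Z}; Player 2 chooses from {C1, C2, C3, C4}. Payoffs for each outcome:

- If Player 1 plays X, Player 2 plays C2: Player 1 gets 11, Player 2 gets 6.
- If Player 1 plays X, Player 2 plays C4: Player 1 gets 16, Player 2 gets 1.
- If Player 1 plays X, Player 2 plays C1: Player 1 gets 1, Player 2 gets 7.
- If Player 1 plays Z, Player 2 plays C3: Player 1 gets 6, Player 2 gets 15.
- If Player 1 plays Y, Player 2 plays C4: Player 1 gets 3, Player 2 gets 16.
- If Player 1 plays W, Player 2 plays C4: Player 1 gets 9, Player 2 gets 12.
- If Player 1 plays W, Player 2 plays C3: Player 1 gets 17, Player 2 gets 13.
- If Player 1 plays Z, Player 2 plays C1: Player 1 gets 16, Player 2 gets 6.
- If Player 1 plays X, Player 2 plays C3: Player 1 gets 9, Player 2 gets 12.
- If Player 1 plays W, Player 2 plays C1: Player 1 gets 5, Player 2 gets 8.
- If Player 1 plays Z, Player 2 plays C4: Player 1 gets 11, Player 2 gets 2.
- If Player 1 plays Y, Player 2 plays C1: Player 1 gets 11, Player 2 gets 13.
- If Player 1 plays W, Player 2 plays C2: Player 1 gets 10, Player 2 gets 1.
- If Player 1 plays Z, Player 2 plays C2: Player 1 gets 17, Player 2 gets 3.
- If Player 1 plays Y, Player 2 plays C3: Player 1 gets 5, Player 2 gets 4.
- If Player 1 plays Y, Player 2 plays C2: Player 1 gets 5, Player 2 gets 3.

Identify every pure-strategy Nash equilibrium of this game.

Player 1 against C1: payoffs 5, 1, 11, 16 → best response Z.
Player 1 against C2: payoffs 10, 11, 5, 17 → best response Z.
Player 1 against C3: payoffs 17, 9, 5, 6 → best response W.
Player 1 against C4: payoffs 9, 16, 3, 11 → best response X.
Player 2 against W: payoffs 8, 1, 13, 12 → best response C3.
Player 2 against X: payoffs 7, 6, 12, 1 → best response C3.
Player 2 against Y: payoffs 13, 3, 4, 16 → best response C4.
Player 2 against Z: payoffs 6, 3, 15, 2 → best response C3.
Mutual best responses: (W, C3).

Pure NE: (W, C3)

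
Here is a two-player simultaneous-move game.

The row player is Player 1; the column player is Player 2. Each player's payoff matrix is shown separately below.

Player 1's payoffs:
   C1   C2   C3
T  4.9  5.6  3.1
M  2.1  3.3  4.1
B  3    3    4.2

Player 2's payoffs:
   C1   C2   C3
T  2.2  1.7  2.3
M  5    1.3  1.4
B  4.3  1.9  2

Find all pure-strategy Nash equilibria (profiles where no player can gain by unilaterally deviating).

(T, C1): Player 2 can switch to C3 (2.2 → 2.3). Not NE.
(T, C2): Player 2 can switch to C1 (1.7 → 2.2). Not NE.
(T, C3): Player 1 can switch to M (3.1 → 4.1). Not NE.
(M, C1): Player 1 can switch to T (2.1 → 4.9). Not NE.
(M, C2): Player 1 can switch to T (3.3 → 5.6). Not NE.
(M, C3): Player 1 can switch to B (4.1 → 4.2). Not NE.
(B, C1): Player 1 can switch to T (3 → 4.9). Not NE.
(B, C2): Player 1 can switch to T (3 → 5.6). Not NE.
(The remaining 1 profile has a profitable deviation by the same check.)

This game has no pure Nash equilibrium.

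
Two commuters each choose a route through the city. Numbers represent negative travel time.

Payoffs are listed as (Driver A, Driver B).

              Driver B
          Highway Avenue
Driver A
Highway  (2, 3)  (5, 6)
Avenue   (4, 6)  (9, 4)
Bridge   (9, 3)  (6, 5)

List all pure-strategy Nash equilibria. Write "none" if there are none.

Driver A against Highway: payoffs 2, 4, 9 → best response Bridge.
Driver A against Avenue: payoffs 5, 9, 6 → best response Avenue.
Driver B against Highway: payoffs 3, 6 → best response Avenue.
Driver B against Avenue: payoffs 6, 4 → best response Highway.
Driver B against Bridge: payoffs 3, 5 → best response Avenue.
No profile is a mutual best response for all players.

There is no pure-strategy Nash equilibrium.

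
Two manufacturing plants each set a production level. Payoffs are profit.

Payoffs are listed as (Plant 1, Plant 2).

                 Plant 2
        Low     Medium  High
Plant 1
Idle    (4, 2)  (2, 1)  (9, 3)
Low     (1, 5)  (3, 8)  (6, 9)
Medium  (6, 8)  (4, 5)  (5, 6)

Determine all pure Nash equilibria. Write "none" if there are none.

Pure-strategy Nash equilibria: (Idle, High); (Medium, Low)

Mark each player's best response to every combination of opponents' strategies; a profile where every player is best-responding is a pure Nash equilibrium.
Plant 1 against Low: payoffs 4, 1, 6 → best response Medium.
Plant 1 against Medium: payoffs 2, 3, 4 → best response Medium.
Plant 1 against High: payoffs 9, 6, 5 → best response Idle.
Plant 2 against Idle: payoffs 2, 1, 3 → best response High.
Plant 2 against Low: payoffs 5, 8, 9 → best response High.
Plant 2 against Medium: payoffs 8, 5, 6 → best response Low.
Mutual best responses: (Idle, High); (Medium, Low).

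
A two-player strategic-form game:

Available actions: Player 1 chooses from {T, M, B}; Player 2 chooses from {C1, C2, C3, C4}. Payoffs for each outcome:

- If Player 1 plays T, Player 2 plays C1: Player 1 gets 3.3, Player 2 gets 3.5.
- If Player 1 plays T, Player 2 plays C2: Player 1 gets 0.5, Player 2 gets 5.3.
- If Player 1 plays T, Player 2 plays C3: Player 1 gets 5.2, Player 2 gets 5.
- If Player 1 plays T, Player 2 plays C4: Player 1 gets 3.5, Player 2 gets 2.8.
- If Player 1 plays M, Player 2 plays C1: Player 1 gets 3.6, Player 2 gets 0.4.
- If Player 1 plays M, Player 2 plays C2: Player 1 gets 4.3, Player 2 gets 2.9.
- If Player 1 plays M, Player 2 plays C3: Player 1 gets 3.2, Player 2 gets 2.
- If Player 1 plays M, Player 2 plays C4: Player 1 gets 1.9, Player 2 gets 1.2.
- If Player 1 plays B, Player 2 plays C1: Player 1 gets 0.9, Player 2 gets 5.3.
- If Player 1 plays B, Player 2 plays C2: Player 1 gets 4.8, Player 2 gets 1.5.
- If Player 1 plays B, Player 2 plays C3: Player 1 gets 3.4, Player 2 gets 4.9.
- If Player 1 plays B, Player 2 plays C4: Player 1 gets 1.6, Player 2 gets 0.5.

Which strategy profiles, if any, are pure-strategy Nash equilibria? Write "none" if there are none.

For each strategy profile, look for a profitable unilateral deviation.
(T, C1): Player 1 can switch to M (3.3 → 3.6). Not NE.
(T, C2): Player 1 can switch to M (0.5 → 4.3). Not NE.
(T, C3): Player 2 can switch to C2 (5 → 5.3). Not NE.
(T, C4): Player 2 can switch to C1 (2.8 → 3.5). Not NE.
(M, C1): Player 2 can switch to C2 (0.4 → 2.9). Not NE.
(M, C2): Player 1 can switch to B (4.3 → 4.8). Not NE.
(The remaining 6 profiles each have a profitable deviation by the same check.)

No pure-strategy Nash equilibrium.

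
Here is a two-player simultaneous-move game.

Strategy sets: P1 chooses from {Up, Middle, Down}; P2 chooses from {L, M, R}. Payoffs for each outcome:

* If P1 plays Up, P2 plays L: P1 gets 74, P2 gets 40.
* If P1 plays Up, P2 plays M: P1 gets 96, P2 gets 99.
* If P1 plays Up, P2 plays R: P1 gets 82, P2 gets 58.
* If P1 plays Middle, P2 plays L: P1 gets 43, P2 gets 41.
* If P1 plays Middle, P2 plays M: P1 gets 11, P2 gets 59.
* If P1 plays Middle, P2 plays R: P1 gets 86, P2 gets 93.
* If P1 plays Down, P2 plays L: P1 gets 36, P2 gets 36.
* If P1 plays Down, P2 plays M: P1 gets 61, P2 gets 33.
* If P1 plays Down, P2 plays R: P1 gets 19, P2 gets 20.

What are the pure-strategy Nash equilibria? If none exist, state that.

P1 against L: payoffs 74, 43, 36 → best response Up.
P1 against M: payoffs 96, 11, 61 → best response Up.
P1 against R: payoffs 82, 86, 19 → best response Middle.
P2 against Up: payoffs 40, 99, 58 → best response M.
P2 against Middle: payoffs 41, 59, 93 → best response R.
P2 against Down: payoffs 36, 33, 20 → best response L.
Mutual best responses: (Up, M); (Middle, R).

The pure Nash equilibria are (Up, M) and (Middle, R).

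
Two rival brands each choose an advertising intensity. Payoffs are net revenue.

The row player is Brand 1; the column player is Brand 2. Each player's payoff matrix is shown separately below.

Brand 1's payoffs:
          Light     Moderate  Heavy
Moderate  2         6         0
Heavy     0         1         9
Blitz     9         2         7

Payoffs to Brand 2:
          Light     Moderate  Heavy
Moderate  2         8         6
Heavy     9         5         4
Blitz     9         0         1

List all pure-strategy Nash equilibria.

Pure-strategy Nash equilibria: (Moderate, Moderate); (Blitz, Light)

(Moderate, Light): Brand 1 can switch to Blitz (2 → 9). Not NE.
(Moderate, Moderate): Brand 1 gets 6, best alternative 2; Brand 2 gets 8, best alternative 6. No profitable deviation — NE.
(Moderate, Heavy): Brand 1 can switch to Heavy (0 → 9). Not NE.
(Heavy, Light): Brand 1 can switch to Moderate (0 → 2). Not NE.
(Heavy, Moderate): Brand 1 can switch to Moderate (1 → 6). Not NE.
(Heavy, Heavy): Brand 2 can switch to Light (4 → 9). Not NE.
(Blitz, Light): Brand 1 gets 9, best alternative 2; Brand 2 gets 9, best alternative 1. No profitable deviation — NE.
(Blitz, Moderate): Brand 1 can switch to Moderate (2 → 6). Not NE.
(Blitz, Heavy): Brand 1 can switch to Heavy (7 → 9). Not NE.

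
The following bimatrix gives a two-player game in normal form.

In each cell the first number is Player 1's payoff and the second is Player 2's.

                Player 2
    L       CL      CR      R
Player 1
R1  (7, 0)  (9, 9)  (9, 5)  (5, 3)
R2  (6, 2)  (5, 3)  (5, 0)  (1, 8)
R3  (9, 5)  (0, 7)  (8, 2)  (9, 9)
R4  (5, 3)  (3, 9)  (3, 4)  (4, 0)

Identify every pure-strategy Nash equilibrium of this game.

Player 1 against L: payoffs 7, 6, 9, 5 → best response R3.
Player 1 against CL: payoffs 9, 5, 0, 3 → best response R1.
Player 1 against CR: payoffs 9, 5, 8, 3 → best response R1.
Player 1 against R: payoffs 5, 1, 9, 4 → best response R3.
Player 2 against R1: payoffs 0, 9, 5, 3 → best response CL.
Player 2 against R2: payoffs 2, 3, 0, 8 → best response R.
Player 2 against R3: payoffs 5, 7, 2, 9 → best response R.
Player 2 against R4: payoffs 3, 9, 4, 0 → best response CL.
Mutual best responses: (R1, CL); (R3, R).

Pure-strategy Nash equilibria: (R1, CL), (R3, R)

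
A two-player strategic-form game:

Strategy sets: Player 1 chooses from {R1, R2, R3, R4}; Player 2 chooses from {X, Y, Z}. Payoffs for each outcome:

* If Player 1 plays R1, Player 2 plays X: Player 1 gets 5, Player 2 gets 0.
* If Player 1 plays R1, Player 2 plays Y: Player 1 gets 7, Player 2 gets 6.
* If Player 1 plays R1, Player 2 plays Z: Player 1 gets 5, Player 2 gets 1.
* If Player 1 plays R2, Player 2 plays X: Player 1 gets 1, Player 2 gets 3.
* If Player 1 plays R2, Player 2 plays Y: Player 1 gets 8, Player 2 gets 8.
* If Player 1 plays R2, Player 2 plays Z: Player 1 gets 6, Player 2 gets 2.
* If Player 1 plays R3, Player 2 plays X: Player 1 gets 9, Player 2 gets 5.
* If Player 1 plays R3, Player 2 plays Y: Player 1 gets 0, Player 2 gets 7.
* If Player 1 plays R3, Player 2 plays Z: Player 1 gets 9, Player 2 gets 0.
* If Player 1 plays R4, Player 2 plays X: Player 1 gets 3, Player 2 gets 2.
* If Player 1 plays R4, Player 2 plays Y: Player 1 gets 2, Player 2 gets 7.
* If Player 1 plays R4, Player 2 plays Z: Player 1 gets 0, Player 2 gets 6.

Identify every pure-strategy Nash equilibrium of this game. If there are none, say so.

Player 1 against X: payoffs 5, 1, 9, 3 → best response R3.
Player 1 against Y: payoffs 7, 8, 0, 2 → best response R2.
Player 1 against Z: payoffs 5, 6, 9, 0 → best response R3.
Player 2 against R1: payoffs 0, 6, 1 → best response Y.
Player 2 against R2: payoffs 3, 8, 2 → best response Y.
Player 2 against R3: payoffs 5, 7, 0 → best response Y.
Player 2 against R4: payoffs 2, 7, 6 → best response Y.
Mutual best responses: (R2, Y).

(R2, Y)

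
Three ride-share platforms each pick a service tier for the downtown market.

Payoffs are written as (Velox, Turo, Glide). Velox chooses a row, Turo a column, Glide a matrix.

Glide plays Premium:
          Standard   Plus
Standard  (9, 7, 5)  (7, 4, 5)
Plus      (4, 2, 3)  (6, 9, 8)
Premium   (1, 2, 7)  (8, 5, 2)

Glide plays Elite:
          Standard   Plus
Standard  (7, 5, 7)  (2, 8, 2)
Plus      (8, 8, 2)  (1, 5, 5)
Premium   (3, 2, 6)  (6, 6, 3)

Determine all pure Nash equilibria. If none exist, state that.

(Premium, Plus, Elite)

(Standard, Standard, Premium): Glide can switch to Elite (5 → 7). Not NE.
(Standard, Standard, Elite): Velox can switch to Plus (7 → 8). Not NE.
(Standard, Plus, Premium): Velox can switch to Premium (7 → 8). Not NE.
(Standard, Plus, Elite): Velox can switch to Premium (2 → 6). Not NE.
(Plus, Standard, Premium): Velox can switch to Standard (4 → 9). Not NE.
(Plus, Standard, Elite): Glide can switch to Premium (2 → 3). Not NE.
(Plus, Plus, Premium): Velox can switch to Standard (6 → 7). Not NE.
(Plus, Plus, Elite): Velox can switch to Standard (1 → 2). Not NE.
(Premium, Standard, Premium): Velox can switch to Standard (1 → 9). Not NE.
(Premium, Standard, Elite): Velox can switch to Standard (3 → 7). Not NE.
(Premium, Plus, Elite): Velox gets 6, best alternative 2; Turo gets 6, best alternative 2; Glide gets 3, best alternative 2. No profitable deviation — NE.
(The remaining 1 profile has a profitable deviation by the same check.)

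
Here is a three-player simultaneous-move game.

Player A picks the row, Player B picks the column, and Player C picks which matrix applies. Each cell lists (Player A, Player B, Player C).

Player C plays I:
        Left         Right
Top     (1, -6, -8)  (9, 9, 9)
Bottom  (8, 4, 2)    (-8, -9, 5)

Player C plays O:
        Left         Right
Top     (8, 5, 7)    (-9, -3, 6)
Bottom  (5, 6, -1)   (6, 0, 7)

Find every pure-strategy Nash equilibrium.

(Top, Left, O); (Top, Right, I); (Bottom, Left, I)

Player A against (Left, I): payoffs 1, 8 → best response Bottom.
Player A against (Left, O): payoffs 8, 5 → best response Top.
Player A against (Right, I): payoffs 9, -8 → best response Top.
Player A against (Right, O): payoffs -9, 6 → best response Bottom.
Player B against (Top, I): payoffs -6, 9 → best response Right.
Player B against (Top, O): payoffs 5, -3 → best response Left.
Player B against (Bottom, I): payoffs 4, -9 → best response Left.
Player B against (Bottom, O): payoffs 6, 0 → best response Left.
Player C against (Top, Left): payoffs -8, 7 → best response O.
Player C against (Top, Right): payoffs 9, 6 → best response I.
Player C against (Bottom, Left): payoffs 2, -1 → best response I.
Player C against (Bottom, Right): payoffs 5, 7 → best response O.
Mutual best responses: (Top, Left, O); (Top, Right, I); (Bottom, Left, I).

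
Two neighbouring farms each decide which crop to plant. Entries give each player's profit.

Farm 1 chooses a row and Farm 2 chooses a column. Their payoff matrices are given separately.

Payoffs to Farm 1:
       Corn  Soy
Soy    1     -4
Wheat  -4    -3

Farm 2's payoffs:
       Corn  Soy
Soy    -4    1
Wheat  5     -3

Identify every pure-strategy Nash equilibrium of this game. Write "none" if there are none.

For each strategy profile, look for a profitable unilateral deviation.
(Soy, Corn): Farm 2 can switch to Soy (-4 → 1). Not NE.
(Soy, Soy): Farm 1 can switch to Wheat (-4 → -3). Not NE.
(Wheat, Corn): Farm 1 can switch to Soy (-4 → 1). Not NE.
(Wheat, Soy): Farm 2 can switch to Corn (-3 → 5). Not NE.

This game has no pure Nash equilibrium.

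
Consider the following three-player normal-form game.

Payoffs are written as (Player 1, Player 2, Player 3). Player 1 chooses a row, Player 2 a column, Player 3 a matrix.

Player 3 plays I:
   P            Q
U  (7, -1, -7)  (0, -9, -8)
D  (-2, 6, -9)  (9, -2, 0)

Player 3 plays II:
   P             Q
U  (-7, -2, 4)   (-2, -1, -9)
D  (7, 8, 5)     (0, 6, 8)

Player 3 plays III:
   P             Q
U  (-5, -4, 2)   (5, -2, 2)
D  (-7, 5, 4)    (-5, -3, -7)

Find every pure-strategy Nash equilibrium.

Player 1 against (P, I): payoffs 7, -2 → best response U.
Player 1 against (P, II): payoffs -7, 7 → best response D.
Player 1 against (P, III): payoffs -5, -7 → best response U.
Player 1 against (Q, I): payoffs 0, 9 → best response D.
Player 1 against (Q, II): payoffs -2, 0 → best response D.
Player 1 against (Q, III): payoffs 5, -5 → best response U.
Player 2 against (U, I): payoffs -1, -9 → best response P.
Player 2 against (U, II): payoffs -2, -1 → best response Q.
Player 2 against (U, III): payoffs -4, -2 → best response Q.
Player 2 against (D, I): payoffs 6, -2 → best response P.
Player 2 against (D, II): payoffs 8, 6 → best response P.
Player 2 against (D, III): payoffs 5, -3 → best response P.
Player 3 against (U, P): payoffs -7, 4, 2 → best response II.
Player 3 against (U, Q): payoffs -8, -9, 2 → best response III.
Player 3 against (D, P): payoffs -9, 5, 4 → best response II.
Player 3 against (D, Q): payoffs 0, 8, -7 → best response II.
Mutual best responses: (U, Q, III); (D, P, II).

Pure-strategy Nash equilibria: (U, Q, III) and (D, P, II)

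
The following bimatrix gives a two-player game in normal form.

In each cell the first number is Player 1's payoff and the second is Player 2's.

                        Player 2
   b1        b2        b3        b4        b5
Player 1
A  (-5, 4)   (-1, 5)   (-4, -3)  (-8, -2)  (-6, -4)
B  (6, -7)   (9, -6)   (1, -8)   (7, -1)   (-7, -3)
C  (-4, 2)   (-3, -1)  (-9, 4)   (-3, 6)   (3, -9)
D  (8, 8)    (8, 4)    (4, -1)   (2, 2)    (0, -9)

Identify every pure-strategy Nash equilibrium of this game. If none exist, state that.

The pure Nash equilibria are (B, b4) and (D, b1).

Player 1 against b1: payoffs -5, 6, -4, 8 → best response D.
Player 1 against b2: payoffs -1, 9, -3, 8 → best response B.
Player 1 against b3: payoffs -4, 1, -9, 4 → best response D.
Player 1 against b4: payoffs -8, 7, -3, 2 → best response B.
Player 1 against b5: payoffs -6, -7, 3, 0 → best response C.
Player 2 against A: payoffs 4, 5, -3, -2, -4 → best response b2.
Player 2 against B: payoffs -7, -6, -8, -1, -3 → best response b4.
Player 2 against C: payoffs 2, -1, 4, 6, -9 → best response b4.
Player 2 against D: payoffs 8, 4, -1, 2, -9 → best response b1.
Mutual best responses: (B, b4); (D, b1).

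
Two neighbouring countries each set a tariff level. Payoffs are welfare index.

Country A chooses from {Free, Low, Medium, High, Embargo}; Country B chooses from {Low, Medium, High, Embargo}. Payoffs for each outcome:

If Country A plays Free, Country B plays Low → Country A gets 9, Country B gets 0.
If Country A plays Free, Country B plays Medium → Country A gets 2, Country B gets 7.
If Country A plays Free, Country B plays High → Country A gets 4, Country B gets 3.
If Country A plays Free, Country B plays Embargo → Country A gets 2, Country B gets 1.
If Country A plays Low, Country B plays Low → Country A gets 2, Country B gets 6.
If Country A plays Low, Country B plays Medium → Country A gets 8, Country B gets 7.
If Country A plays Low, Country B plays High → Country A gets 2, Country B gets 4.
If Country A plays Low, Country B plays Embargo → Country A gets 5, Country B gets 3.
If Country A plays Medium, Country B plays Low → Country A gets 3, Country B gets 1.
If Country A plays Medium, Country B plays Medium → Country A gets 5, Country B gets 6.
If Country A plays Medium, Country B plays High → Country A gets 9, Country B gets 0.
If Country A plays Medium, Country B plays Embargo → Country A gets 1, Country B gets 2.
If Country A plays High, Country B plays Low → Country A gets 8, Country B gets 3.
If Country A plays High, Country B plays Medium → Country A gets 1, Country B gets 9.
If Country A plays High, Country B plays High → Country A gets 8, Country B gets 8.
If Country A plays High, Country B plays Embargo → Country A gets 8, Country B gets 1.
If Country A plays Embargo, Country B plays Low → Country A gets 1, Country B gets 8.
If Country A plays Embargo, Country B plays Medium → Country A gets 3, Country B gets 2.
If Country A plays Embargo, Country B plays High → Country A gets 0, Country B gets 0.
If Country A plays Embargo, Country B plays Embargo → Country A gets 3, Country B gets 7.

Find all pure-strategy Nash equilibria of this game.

Pure NE: (Low, Medium)

Country A against Low: payoffs 9, 2, 3, 8, 1 → best response Free.
Country A against Medium: payoffs 2, 8, 5, 1, 3 → best response Low.
Country A against High: payoffs 4, 2, 9, 8, 0 → best response Medium.
Country A against Embargo: payoffs 2, 5, 1, 8, 3 → best response High.
Country B against Free: payoffs 0, 7, 3, 1 → best response Medium.
Country B against Low: payoffs 6, 7, 4, 3 → best response Medium.
Country B against Medium: payoffs 1, 6, 0, 2 → best response Medium.
Country B against High: payoffs 3, 9, 8, 1 → best response Medium.
Country B against Embargo: payoffs 8, 2, 0, 7 → best response Low.
Mutual best responses: (Low, Medium).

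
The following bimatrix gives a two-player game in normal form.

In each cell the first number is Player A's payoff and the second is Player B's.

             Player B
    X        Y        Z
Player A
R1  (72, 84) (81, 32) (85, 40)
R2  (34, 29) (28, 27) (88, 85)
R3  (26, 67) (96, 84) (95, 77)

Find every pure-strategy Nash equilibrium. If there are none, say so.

Pure-strategy Nash equilibria: (R1, X) and (R3, Y)

Mark each player's best response to every combination of opponents' strategies; a profile where every player is best-responding is a pure Nash equilibrium.
Player A against X: payoffs 72, 34, 26 → best response R1.
Player A against Y: payoffs 81, 28, 96 → best response R3.
Player A against Z: payoffs 85, 88, 95 → best response R3.
Player B against R1: payoffs 84, 32, 40 → best response X.
Player B against R2: payoffs 29, 27, 85 → best response Z.
Player B against R3: payoffs 67, 84, 77 → best response Y.
Mutual best responses: (R1, X); (R3, Y).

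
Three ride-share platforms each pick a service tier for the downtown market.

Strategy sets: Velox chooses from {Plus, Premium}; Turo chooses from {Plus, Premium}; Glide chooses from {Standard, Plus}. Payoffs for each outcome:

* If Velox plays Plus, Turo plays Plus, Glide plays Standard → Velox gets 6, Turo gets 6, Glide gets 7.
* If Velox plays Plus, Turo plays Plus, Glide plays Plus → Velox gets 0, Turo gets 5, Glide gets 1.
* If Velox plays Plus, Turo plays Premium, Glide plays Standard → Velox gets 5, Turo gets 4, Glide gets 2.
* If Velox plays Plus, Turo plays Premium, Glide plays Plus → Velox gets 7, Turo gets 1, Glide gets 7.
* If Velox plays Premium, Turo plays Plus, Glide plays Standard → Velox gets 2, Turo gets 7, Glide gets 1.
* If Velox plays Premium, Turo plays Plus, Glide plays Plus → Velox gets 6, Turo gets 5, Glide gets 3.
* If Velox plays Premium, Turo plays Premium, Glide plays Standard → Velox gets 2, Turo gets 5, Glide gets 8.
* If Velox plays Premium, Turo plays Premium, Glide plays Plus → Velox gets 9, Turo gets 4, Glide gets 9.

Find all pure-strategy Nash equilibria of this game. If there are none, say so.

The pure Nash equilibria are (Plus, Plus, Standard) and (Premium, Plus, Plus).

Velox against (Plus, Standard): payoffs 6, 2 → best response Plus.
Velox against (Plus, Plus): payoffs 0, 6 → best response Premium.
Velox against (Premium, Standard): payoffs 5, 2 → best response Plus.
Velox against (Premium, Plus): payoffs 7, 9 → best response Premium.
Turo against (Plus, Standard): payoffs 6, 4 → best response Plus.
Turo against (Plus, Plus): payoffs 5, 1 → best response Plus.
Turo against (Premium, Standard): payoffs 7, 5 → best response Plus.
Turo against (Premium, Plus): payoffs 5, 4 → best response Plus.
Glide against (Plus, Plus): payoffs 7, 1 → best response Standard.
Glide against (Plus, Premium): payoffs 2, 7 → best response Plus.
Glide against (Premium, Plus): payoffs 1, 3 → best response Plus.
Glide against (Premium, Premium): payoffs 8, 9 → best response Plus.
Mutual best responses: (Plus, Plus, Standard); (Premium, Plus, Plus).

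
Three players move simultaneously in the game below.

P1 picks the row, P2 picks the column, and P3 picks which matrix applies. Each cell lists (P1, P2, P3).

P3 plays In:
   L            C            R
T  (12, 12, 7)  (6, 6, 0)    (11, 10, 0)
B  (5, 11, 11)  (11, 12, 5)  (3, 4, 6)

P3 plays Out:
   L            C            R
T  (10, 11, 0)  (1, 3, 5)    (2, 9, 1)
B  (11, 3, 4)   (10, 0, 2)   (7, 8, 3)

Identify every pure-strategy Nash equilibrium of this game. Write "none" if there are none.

(T, L, In): P1 gets 12, best alternative 5; P2 gets 12, best alternative 10; P3 gets 7, best alternative 0. No profitable deviation — NE.
(T, L, Out): P1 can switch to B (10 → 11). Not NE.
(T, C, In): P1 can switch to B (6 → 11). Not NE.
(T, C, Out): P1 can switch to B (1 → 10). Not NE.
(T, R, In): P2 can switch to L (10 → 12). Not NE.
(T, R, Out): P1 can switch to B (2 → 7). Not NE.
(B, L, In): P1 can switch to T (5 → 12). Not NE.
(B, C, In): P1 gets 11, best alternative 6; P2 gets 12, best alternative 11; P3 gets 5, best alternative 2. No profitable deviation — NE.
(The remaining 4 profiles each have a profitable deviation by the same check.)

The pure Nash equilibria are (T, L, In), (B, C, In).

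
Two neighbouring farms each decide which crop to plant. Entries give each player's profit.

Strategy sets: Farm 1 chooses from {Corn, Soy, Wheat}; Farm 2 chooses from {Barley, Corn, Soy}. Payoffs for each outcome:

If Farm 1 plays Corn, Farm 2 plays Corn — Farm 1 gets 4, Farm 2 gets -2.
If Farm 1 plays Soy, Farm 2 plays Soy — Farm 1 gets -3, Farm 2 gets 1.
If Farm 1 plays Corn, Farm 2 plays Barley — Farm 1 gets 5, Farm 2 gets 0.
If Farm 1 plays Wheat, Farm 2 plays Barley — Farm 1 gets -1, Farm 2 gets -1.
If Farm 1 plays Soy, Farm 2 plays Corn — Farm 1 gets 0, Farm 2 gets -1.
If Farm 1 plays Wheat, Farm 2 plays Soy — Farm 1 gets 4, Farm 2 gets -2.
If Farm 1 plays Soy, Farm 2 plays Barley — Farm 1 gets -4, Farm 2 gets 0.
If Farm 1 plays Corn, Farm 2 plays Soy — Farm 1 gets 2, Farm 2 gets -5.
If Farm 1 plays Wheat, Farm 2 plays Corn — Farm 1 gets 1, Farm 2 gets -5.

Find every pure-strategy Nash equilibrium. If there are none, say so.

Farm 1 against Barley: payoffs 5, -4, -1 → best response Corn.
Farm 1 against Corn: payoffs 4, 0, 1 → best response Corn.
Farm 1 against Soy: payoffs 2, -3, 4 → best response Wheat.
Farm 2 against Corn: payoffs 0, -2, -5 → best response Barley.
Farm 2 against Soy: payoffs 0, -1, 1 → best response Soy.
Farm 2 against Wheat: payoffs -1, -5, -2 → best response Barley.
Mutual best responses: (Corn, Barley).

The unique pure-strategy Nash equilibrium is (Corn, Barley).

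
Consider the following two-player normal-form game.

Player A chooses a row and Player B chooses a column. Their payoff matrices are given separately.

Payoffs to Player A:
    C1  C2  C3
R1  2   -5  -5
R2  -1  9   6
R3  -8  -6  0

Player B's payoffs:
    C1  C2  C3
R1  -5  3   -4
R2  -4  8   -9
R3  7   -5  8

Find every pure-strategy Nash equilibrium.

Player A against C1: payoffs 2, -1, -8 → best response R1.
Player A against C2: payoffs -5, 9, -6 → best response R2.
Player A against C3: payoffs -5, 6, 0 → best response R2.
Player B against R1: payoffs -5, 3, -4 → best response C2.
Player B against R2: payoffs -4, 8, -9 → best response C2.
Player B against R3: payoffs 7, -5, 8 → best response C3.
Mutual best responses: (R2, C2).

Pure NE: (R2, C2)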